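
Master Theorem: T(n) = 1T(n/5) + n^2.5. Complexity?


a=1, b=5, c=2.5. log_5(1)=0 < c=2.5. Case 3: O(n^c) = O(n^2.500)
Complexity: O(n^2.500)


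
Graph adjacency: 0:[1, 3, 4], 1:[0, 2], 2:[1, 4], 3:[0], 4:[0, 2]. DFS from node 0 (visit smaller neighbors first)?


DFS stack-based: start with [0]
Visit order: [0, 1, 2, 4, 3]


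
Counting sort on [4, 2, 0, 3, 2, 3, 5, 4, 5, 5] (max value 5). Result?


Count array: [1, 0, 2, 2, 2, 3]
Reconstruct: [0, 2, 2, 3, 3, 4, 4, 5, 5, 5]


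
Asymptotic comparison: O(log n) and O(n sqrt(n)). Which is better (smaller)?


logarithmic grows slower than n^1.5
O(log n) is asymptotically smaller; O(n sqrt(n)) grows faster


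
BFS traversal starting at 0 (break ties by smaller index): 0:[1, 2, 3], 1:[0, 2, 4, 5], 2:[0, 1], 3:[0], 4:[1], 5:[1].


BFS queue: start with [0]
Visit order: [0, 1, 2, 3, 4, 5]


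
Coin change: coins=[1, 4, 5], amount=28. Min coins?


dp[0]=0; dp[i]=1+min(dp[i-c] for c in coins)
...dp[23]=5, dp[24]=5, dp[25]=5, dp[26]=6, dp[27]=6, dp[28]=6
Minimum coins for 28 = 6


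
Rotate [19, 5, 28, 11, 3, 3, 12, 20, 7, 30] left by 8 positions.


Left rotate by 8: [7, 30, 19, 5, 28, 11, 3, 3, 12, 20]


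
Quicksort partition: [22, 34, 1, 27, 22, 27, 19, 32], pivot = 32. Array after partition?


Elements <= 32 go left of pivot.
Result: [22, 1, 27, 22, 27, 19, 32, 34], pivot at index 6


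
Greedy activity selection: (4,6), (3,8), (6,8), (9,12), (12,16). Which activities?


Greedy: pick earliest-ending, then skip overlaps.
Selected (4 activities): [(4, 6), (6, 8), (9, 12), (12, 16)]


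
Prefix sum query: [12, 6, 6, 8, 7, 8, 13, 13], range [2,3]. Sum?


Prefix sums: [0, 12, 18, 24, 32, 39, 47, 60, 73]
Sum[2..3] = prefix[4] - prefix[2] = 32 - 18 = 14


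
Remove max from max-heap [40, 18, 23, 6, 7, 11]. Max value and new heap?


Max = 40
Replace root with last, heapify down
Resulting heap: [23, 18, 11, 6, 7]


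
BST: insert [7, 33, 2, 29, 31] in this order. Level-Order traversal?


Root = 7; build tree by BST insertion.
Level-Order traversal: [7, 2, 33, 29, 31]


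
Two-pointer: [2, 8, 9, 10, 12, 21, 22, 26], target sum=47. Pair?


Two pointers: lo=0, hi=7
Found pair: (21, 26) summing to 47


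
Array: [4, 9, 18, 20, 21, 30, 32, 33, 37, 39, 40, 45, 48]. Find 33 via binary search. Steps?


Search for 33:
[0,12] mid=6 arr[6]=32
[7,12] mid=9 arr[9]=39
[7,8] mid=7 arr[7]=33
Total: 3 comparisons


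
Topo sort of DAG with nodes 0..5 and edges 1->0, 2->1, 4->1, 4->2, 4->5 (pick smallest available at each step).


Kahn's algorithm, process smallest node first
Order: [3, 4, 2, 1, 0, 5]


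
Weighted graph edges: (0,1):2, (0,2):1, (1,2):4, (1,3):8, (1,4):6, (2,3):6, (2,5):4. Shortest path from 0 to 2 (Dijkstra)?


Dijkstra from 0:
Distances: {0: 0, 1: 2, 2: 1, 3: 7, 4: 8, 5: 5}
Shortest distance to 2 = 1, path = [0, 2]


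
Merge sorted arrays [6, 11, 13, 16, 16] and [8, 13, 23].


Compare heads, take smaller each step.
Merged: [6, 8, 11, 13, 13, 16, 16, 23]


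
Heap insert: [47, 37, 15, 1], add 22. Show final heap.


Append 22: [47, 37, 15, 1, 22]
Bubble up: no swaps needed
Result: [47, 37, 15, 1, 22]


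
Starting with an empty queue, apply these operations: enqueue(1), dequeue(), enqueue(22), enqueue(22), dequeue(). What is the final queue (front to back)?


enqueue(1) -> [1]
dequeue() returns 1 -> []
enqueue(22) -> [22]
enqueue(22) -> [22, 22]
dequeue() returns 22 -> [22]
Final queue (front to back): [22]


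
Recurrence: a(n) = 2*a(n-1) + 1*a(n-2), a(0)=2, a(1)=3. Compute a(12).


Build bottom-up:
...a(10)=9104, a(11)=21979, a(12)=2*21979+1*9104=53062


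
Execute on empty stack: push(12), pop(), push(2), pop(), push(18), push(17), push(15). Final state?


push(12) -> [12]
pop() returns 12 -> []
push(2) -> [2]
pop() returns 2 -> []
push(18) -> [18]
push(17) -> [18, 17]
push(15) -> [18, 17, 15]
Final stack (bottom to top): [18, 17, 15]


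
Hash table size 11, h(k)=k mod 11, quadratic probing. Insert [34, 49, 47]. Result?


Insertions: 34->slot 1; 49->slot 5; 47->slot 3
Table: [None, 34, None, 47, None, 49, None, None, None, None, None]


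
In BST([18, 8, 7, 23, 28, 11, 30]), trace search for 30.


BST root = 18
Search for 30: compare at each node
Path: [18, 23, 28, 30]


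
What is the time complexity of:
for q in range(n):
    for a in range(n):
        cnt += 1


Per nesting level: O(n) * O(n) = O(n^2)
Complexity: O(n^2)


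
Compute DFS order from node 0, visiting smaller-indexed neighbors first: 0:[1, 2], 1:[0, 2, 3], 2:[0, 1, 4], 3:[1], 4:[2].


DFS stack-based: start with [0]
Visit order: [0, 1, 2, 4, 3]


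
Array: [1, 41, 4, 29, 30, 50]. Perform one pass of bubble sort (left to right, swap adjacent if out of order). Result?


After one pass: [1, 4, 29, 30, 41, 50]


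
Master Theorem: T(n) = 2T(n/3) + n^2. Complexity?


a=2, b=3, c=2. log_3(2)=0.631 < c=2. Case 3: O(n^c) = O(n^2)
Complexity: O(n^2)


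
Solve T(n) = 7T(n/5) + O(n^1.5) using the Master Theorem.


a=7, b=5, c=1.5. log_5(7)=1.209 < c=1.5. Case 3: O(n^c) = O(n^1.500)
Complexity: O(n^1.500)


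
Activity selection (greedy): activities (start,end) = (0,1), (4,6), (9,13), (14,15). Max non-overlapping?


Greedy: pick earliest-ending, then skip overlaps.
Selected (4 activities): [(0, 1), (4, 6), (9, 13), (14, 15)]


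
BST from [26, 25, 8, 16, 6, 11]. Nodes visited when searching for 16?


BST root = 26
Search for 16: compare at each node
Path: [26, 25, 8, 16]


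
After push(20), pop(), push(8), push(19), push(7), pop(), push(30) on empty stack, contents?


push(20) -> [20]
pop() returns 20 -> []
push(8) -> [8]
push(19) -> [8, 19]
push(7) -> [8, 19, 7]
pop() returns 7 -> [8, 19]
push(30) -> [8, 19, 30]
Final stack (bottom to top): [8, 19, 30]


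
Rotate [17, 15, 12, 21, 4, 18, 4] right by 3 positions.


Right rotate by 3: [4, 18, 4, 17, 15, 12, 21]


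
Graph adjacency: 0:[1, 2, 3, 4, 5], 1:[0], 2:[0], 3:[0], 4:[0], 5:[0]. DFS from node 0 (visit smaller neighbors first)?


DFS stack-based: start with [0]
Visit order: [0, 1, 2, 3, 4, 5]


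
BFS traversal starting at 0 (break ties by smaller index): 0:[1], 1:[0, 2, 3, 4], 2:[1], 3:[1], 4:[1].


BFS queue: start with [0]
Visit order: [0, 1, 2, 3, 4]


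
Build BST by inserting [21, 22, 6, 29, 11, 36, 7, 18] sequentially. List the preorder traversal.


Root = 21; build tree by BST insertion.
Preorder traversal: [21, 6, 11, 7, 18, 22, 29, 36]


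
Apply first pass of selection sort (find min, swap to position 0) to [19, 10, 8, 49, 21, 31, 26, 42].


After one pass: [8, 10, 19, 49, 21, 31, 26, 42]


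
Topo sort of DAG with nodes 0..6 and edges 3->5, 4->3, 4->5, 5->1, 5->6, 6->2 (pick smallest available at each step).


Kahn's algorithm, process smallest node first
Order: [0, 4, 3, 5, 1, 6, 2]


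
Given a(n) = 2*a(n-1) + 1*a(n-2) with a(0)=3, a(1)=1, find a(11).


Build bottom-up:
...a(9)=2209, a(10)=5333, a(11)=2*5333+1*2209=12875


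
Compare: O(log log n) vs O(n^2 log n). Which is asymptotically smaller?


double-logarithmic grows slower than n^2 log n
O(log log n) is asymptotically smaller; O(n^2 log n) grows faster


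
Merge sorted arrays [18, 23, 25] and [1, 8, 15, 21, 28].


Compare heads, take smaller each step.
Merged: [1, 8, 15, 18, 21, 23, 25, 28]


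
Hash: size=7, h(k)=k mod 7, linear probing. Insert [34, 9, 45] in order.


Insertions: 34->slot 6; 9->slot 2; 45->slot 3
Table: [None, None, 9, 45, None, None, 34]


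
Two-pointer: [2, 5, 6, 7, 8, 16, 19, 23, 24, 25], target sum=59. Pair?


Two pointers: lo=0, hi=9
No pair sums to 59


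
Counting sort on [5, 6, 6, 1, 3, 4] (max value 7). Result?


Count array: [0, 1, 0, 1, 1, 1, 2, 0]
Reconstruct: [1, 3, 4, 5, 6, 6]


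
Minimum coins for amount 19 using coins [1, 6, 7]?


dp[0]=0; dp[i]=1+min(dp[i-c] for c in coins)
...dp[14]=2, dp[15]=3, dp[16]=4, dp[17]=5, dp[18]=3, dp[19]=3
Minimum coins for 19 = 3


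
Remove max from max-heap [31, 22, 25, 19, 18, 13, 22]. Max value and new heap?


Max = 31
Replace root with last, heapify down
Resulting heap: [25, 22, 22, 19, 18, 13]


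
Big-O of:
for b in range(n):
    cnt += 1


Per nesting level: O(n) = O(n)
Complexity: O(n)


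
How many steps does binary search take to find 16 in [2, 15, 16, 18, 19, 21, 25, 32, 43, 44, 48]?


Search for 16:
[0,10] mid=5 arr[5]=21
[0,4] mid=2 arr[2]=16
Total: 2 comparisons


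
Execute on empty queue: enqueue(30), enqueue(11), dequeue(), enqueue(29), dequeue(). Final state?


enqueue(30) -> [30]
enqueue(11) -> [30, 11]
dequeue() returns 30 -> [11]
enqueue(29) -> [11, 29]
dequeue() returns 11 -> [29]
Final queue (front to back): [29]


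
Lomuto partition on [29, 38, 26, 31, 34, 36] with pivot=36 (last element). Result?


Elements <= 36 go left of pivot.
Result: [29, 26, 31, 34, 36, 38], pivot at index 4


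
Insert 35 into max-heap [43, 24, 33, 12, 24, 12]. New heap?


Append 35: [43, 24, 33, 12, 24, 12, 35]
Bubble up: swap idx 6(35) with idx 2(33)
Result: [43, 24, 35, 12, 24, 12, 33]


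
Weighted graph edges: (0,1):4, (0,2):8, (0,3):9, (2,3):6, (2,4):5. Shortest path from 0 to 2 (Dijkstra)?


Dijkstra from 0:
Distances: {0: 0, 1: 4, 2: 8, 3: 9, 4: 13}
Shortest distance to 2 = 8, path = [0, 2]


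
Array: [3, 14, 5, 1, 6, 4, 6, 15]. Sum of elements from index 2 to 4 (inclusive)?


Prefix sums: [0, 3, 17, 22, 23, 29, 33, 39, 54]
Sum[2..4] = prefix[5] - prefix[2] = 29 - 17 = 12


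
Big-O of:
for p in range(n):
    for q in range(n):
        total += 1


Per nesting level: O(n) * O(n) = O(n^2)
Complexity: O(n^2)


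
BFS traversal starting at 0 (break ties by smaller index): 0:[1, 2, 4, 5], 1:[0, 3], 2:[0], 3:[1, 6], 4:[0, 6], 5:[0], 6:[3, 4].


BFS queue: start with [0]
Visit order: [0, 1, 2, 4, 5, 3, 6]


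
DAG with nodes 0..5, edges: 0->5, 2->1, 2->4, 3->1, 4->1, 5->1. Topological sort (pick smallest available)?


Kahn's algorithm, process smallest node first
Order: [0, 2, 3, 4, 5, 1]


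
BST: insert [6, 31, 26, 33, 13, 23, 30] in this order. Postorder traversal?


Root = 6; build tree by BST insertion.
Postorder traversal: [23, 13, 30, 26, 33, 31, 6]


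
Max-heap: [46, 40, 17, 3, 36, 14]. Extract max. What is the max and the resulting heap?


Max = 46
Replace root with last, heapify down
Resulting heap: [40, 36, 17, 3, 14]


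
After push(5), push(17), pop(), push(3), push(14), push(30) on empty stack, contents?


push(5) -> [5]
push(17) -> [5, 17]
pop() returns 17 -> [5]
push(3) -> [5, 3]
push(14) -> [5, 3, 14]
push(30) -> [5, 3, 14, 30]
Final stack (bottom to top): [5, 3, 14, 30]


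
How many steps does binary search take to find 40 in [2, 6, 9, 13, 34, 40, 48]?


Search for 40:
[0,6] mid=3 arr[3]=13
[4,6] mid=5 arr[5]=40
Total: 2 comparisons


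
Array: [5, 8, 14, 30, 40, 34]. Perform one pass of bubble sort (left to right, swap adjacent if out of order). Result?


After one pass: [5, 8, 14, 30, 34, 40]


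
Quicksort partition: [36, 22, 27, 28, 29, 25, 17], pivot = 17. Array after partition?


Elements <= 17 go left of pivot.
Result: [17, 22, 27, 28, 29, 25, 36], pivot at index 0


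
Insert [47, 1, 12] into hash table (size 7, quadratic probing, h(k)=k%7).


Insertions: 47->slot 5; 1->slot 1; 12->slot 6
Table: [None, 1, None, None, None, 47, 12]


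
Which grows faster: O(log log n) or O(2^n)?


double-logarithmic grows slower than exponential
O(log log n) is asymptotically smaller; O(2^n) grows faster


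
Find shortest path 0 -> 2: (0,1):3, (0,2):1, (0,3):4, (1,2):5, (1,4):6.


Dijkstra from 0:
Distances: {0: 0, 1: 3, 2: 1, 3: 4, 4: 9}
Shortest distance to 2 = 1, path = [0, 2]


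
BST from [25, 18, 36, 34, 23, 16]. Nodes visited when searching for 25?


BST root = 25
Search for 25: compare at each node
Path: [25]


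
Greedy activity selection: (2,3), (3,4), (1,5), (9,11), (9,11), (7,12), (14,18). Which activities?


Greedy: pick earliest-ending, then skip overlaps.
Selected (4 activities): [(2, 3), (3, 4), (9, 11), (14, 18)]


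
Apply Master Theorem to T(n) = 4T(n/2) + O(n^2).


a=4, b=2, c=2. log_2(4)=2 = c=2. Case 2: O(n^c log n) = O(n^2 log n)
Complexity: O(n^2 log n)


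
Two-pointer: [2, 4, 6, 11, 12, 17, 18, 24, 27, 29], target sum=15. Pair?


Two pointers: lo=0, hi=9
Found pair: (4, 11) summing to 15


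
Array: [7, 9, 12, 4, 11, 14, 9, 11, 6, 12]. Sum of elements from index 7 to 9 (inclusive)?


Prefix sums: [0, 7, 16, 28, 32, 43, 57, 66, 77, 83, 95]
Sum[7..9] = prefix[10] - prefix[7] = 95 - 66 = 29


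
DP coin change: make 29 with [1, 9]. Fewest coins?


dp[0]=0; dp[i]=1+min(dp[i-c] for c in coins)
...dp[24]=8, dp[25]=9, dp[26]=10, dp[27]=3, dp[28]=4, dp[29]=5
Minimum coins for 29 = 5


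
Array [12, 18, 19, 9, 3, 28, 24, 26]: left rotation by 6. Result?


Left rotate by 6: [24, 26, 12, 18, 19, 9, 3, 28]


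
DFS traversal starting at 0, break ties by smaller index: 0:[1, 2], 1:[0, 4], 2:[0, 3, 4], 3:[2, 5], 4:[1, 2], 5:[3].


DFS stack-based: start with [0]
Visit order: [0, 1, 4, 2, 3, 5]


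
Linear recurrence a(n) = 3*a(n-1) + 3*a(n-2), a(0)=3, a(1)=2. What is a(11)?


Build bottom-up:
...a(9)=154467, a(10)=585630, a(11)=3*585630+3*154467=2220291


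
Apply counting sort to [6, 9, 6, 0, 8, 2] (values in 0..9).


Count array: [1, 0, 1, 0, 0, 0, 2, 0, 1, 1]
Reconstruct: [0, 2, 6, 6, 8, 9]


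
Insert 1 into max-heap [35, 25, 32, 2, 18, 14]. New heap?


Append 1: [35, 25, 32, 2, 18, 14, 1]
Bubble up: no swaps needed
Result: [35, 25, 32, 2, 18, 14, 1]


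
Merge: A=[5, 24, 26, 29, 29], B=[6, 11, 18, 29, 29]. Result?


Compare heads, take smaller each step.
Merged: [5, 6, 11, 18, 24, 26, 29, 29, 29, 29]


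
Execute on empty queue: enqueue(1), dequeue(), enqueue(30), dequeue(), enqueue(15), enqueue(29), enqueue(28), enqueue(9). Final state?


enqueue(1) -> [1]
dequeue() returns 1 -> []
enqueue(30) -> [30]
dequeue() returns 30 -> []
enqueue(15) -> [15]
enqueue(29) -> [15, 29]
enqueue(28) -> [15, 29, 28]
enqueue(9) -> [15, 29, 28, 9]
Final queue (front to back): [15, 29, 28, 9]


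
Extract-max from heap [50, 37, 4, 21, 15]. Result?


Max = 50
Replace root with last, heapify down
Resulting heap: [37, 21, 4, 15]


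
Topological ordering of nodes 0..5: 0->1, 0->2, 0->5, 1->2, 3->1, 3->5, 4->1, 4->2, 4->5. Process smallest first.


Kahn's algorithm, process smallest node first
Order: [0, 3, 4, 1, 2, 5]


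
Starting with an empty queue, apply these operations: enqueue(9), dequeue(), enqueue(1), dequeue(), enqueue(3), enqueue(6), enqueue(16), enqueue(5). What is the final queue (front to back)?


enqueue(9) -> [9]
dequeue() returns 9 -> []
enqueue(1) -> [1]
dequeue() returns 1 -> []
enqueue(3) -> [3]
enqueue(6) -> [3, 6]
enqueue(16) -> [3, 6, 16]
enqueue(5) -> [3, 6, 16, 5]
Final queue (front to back): [3, 6, 16, 5]


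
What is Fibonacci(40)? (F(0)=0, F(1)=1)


F(n)=F(n-1)+F(n-2)
...F(38)=39088169, F(39)=63245986, F(40)=102334155


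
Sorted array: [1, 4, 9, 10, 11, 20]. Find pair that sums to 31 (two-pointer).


Two pointers: lo=0, hi=5
Found pair: (11, 20) summing to 31


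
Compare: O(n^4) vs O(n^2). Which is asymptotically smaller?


quadratic grows slower than quartic
O(n^2) is asymptotically smaller; O(n^4) grows faster


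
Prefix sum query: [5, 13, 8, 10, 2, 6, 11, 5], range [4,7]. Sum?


Prefix sums: [0, 5, 18, 26, 36, 38, 44, 55, 60]
Sum[4..7] = prefix[8] - prefix[4] = 60 - 36 = 24


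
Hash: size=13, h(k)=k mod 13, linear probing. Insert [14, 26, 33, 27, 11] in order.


Insertions: 14->slot 1; 26->slot 0; 33->slot 7; 27->slot 2; 11->slot 11
Table: [26, 14, 27, None, None, None, None, 33, None, None, None, 11, None]


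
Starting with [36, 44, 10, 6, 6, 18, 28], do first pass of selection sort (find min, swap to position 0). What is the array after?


After one pass: [6, 44, 10, 36, 6, 18, 28]


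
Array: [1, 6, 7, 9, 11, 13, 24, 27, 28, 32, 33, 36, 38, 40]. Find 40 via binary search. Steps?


Search for 40:
[0,13] mid=6 arr[6]=24
[7,13] mid=10 arr[10]=33
[11,13] mid=12 arr[12]=38
[13,13] mid=13 arr[13]=40
Total: 4 comparisons


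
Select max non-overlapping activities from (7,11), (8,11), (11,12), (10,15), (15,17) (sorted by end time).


Greedy: pick earliest-ending, then skip overlaps.
Selected (3 activities): [(7, 11), (11, 12), (15, 17)]


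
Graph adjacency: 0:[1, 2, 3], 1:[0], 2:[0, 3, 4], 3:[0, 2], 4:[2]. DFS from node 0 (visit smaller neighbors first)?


DFS stack-based: start with [0]
Visit order: [0, 1, 2, 3, 4]


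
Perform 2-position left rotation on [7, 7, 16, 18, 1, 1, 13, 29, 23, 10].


Left rotate by 2: [16, 18, 1, 1, 13, 29, 23, 10, 7, 7]


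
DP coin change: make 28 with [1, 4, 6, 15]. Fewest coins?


dp[0]=0; dp[i]=1+min(dp[i-c] for c in coins)
...dp[23]=3, dp[24]=4, dp[25]=3, dp[26]=4, dp[27]=3, dp[28]=4
Minimum coins for 28 = 4


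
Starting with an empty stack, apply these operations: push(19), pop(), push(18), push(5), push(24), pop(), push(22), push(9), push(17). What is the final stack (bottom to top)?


push(19) -> [19]
pop() returns 19 -> []
push(18) -> [18]
push(5) -> [18, 5]
push(24) -> [18, 5, 24]
pop() returns 24 -> [18, 5]
push(22) -> [18, 5, 22]
push(9) -> [18, 5, 22, 9]
push(17) -> [18, 5, 22, 9, 17]
Final stack (bottom to top): [18, 5, 22, 9, 17]


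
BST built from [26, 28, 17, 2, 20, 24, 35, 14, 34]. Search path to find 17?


BST root = 26
Search for 17: compare at each node
Path: [26, 17]


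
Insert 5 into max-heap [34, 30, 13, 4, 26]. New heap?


Append 5: [34, 30, 13, 4, 26, 5]
Bubble up: no swaps needed
Result: [34, 30, 13, 4, 26, 5]


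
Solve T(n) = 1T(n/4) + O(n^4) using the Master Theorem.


a=1, b=4, c=4. log_4(1)=0 < c=4. Case 3: O(n^c) = O(n^4)
Complexity: O(n^4)


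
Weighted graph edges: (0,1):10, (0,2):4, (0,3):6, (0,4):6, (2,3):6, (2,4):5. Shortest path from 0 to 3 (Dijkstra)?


Dijkstra from 0:
Distances: {0: 0, 1: 10, 2: 4, 3: 6, 4: 6}
Shortest distance to 3 = 6, path = [0, 3]


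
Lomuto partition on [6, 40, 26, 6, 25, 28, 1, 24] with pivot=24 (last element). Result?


Elements <= 24 go left of pivot.
Result: [6, 6, 1, 24, 25, 28, 26, 40], pivot at index 3


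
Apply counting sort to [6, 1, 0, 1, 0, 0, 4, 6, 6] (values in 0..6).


Count array: [3, 2, 0, 0, 1, 0, 3]
Reconstruct: [0, 0, 0, 1, 1, 4, 6, 6, 6]


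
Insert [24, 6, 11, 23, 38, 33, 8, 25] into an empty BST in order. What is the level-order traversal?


Root = 24; build tree by BST insertion.
Level-Order traversal: [24, 6, 38, 11, 33, 8, 23, 25]


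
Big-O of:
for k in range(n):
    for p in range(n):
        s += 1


Per nesting level: O(n) * O(n) = O(n^2)
Complexity: O(n^2)


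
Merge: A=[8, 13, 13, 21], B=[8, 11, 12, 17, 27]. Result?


Compare heads, take smaller each step.
Merged: [8, 8, 11, 12, 13, 13, 17, 21, 27]


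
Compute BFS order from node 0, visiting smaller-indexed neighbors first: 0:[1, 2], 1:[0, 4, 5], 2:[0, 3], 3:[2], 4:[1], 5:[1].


BFS queue: start with [0]
Visit order: [0, 1, 2, 4, 5, 3]


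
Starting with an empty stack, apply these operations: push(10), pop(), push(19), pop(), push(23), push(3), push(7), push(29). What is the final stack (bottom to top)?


push(10) -> [10]
pop() returns 10 -> []
push(19) -> [19]
pop() returns 19 -> []
push(23) -> [23]
push(3) -> [23, 3]
push(7) -> [23, 3, 7]
push(29) -> [23, 3, 7, 29]
Final stack (bottom to top): [23, 3, 7, 29]


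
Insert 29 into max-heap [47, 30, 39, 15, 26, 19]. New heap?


Append 29: [47, 30, 39, 15, 26, 19, 29]
Bubble up: no swaps needed
Result: [47, 30, 39, 15, 26, 19, 29]


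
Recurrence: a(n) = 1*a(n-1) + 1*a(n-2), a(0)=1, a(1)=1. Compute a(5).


Build bottom-up:
...a(3)=3, a(4)=5, a(5)=1*5+1*3=8


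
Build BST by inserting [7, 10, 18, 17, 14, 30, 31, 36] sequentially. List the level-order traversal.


Root = 7; build tree by BST insertion.
Level-Order traversal: [7, 10, 18, 17, 30, 14, 31, 36]


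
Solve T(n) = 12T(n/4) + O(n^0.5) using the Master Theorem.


a=12, b=4, c=0.5. log_4(12)=1.792 > c=0.5. Case 1: O(n^log_b(a)) = O(n^1.792)
Complexity: O(n^1.792)


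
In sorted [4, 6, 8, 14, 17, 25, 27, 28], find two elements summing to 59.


Two pointers: lo=0, hi=7
No pair sums to 59


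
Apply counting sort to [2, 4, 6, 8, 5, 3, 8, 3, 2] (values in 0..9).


Count array: [0, 0, 2, 2, 1, 1, 1, 0, 2, 0]
Reconstruct: [2, 2, 3, 3, 4, 5, 6, 8, 8]


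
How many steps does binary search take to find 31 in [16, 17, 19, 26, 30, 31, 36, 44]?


Search for 31:
[0,7] mid=3 arr[3]=26
[4,7] mid=5 arr[5]=31
Total: 2 comparisons


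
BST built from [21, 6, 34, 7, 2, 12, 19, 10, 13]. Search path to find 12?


BST root = 21
Search for 12: compare at each node
Path: [21, 6, 7, 12]


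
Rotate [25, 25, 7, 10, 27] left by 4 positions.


Left rotate by 4: [27, 25, 25, 7, 10]


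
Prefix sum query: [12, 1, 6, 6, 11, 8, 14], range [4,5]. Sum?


Prefix sums: [0, 12, 13, 19, 25, 36, 44, 58]
Sum[4..5] = prefix[6] - prefix[4] = 44 - 25 = 19


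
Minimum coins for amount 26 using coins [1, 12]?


dp[0]=0; dp[i]=1+min(dp[i-c] for c in coins)
...dp[21]=10, dp[22]=11, dp[23]=12, dp[24]=2, dp[25]=3, dp[26]=4
Minimum coins for 26 = 4


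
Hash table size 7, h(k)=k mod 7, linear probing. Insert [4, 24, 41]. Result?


Insertions: 4->slot 4; 24->slot 3; 41->slot 6
Table: [None, None, None, 24, 4, None, 41]


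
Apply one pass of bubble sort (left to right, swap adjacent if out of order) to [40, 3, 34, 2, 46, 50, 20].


After one pass: [3, 34, 2, 40, 46, 20, 50]


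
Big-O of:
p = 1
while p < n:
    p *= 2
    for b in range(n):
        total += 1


Per nesting level: O(log n) * O(n) = O(n log n)
Complexity: O(n log n)


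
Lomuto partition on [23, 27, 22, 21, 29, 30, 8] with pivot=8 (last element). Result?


Elements <= 8 go left of pivot.
Result: [8, 27, 22, 21, 29, 30, 23], pivot at index 0


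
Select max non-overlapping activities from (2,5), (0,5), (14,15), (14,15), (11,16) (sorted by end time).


Greedy: pick earliest-ending, then skip overlaps.
Selected (2 activities): [(2, 5), (14, 15)]


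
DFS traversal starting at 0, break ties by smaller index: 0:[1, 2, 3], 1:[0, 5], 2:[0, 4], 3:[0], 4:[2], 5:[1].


DFS stack-based: start with [0]
Visit order: [0, 1, 5, 2, 4, 3]


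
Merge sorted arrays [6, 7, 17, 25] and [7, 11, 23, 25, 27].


Compare heads, take smaller each step.
Merged: [6, 7, 7, 11, 17, 23, 25, 25, 27]


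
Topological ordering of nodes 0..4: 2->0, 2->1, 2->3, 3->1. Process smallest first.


Kahn's algorithm, process smallest node first
Order: [2, 0, 3, 1, 4]


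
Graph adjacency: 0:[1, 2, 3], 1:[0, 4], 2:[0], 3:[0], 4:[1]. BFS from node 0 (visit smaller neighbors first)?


BFS queue: start with [0]
Visit order: [0, 1, 2, 3, 4]


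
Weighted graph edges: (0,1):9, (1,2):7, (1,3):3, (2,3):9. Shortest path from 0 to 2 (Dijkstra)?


Dijkstra from 0:
Distances: {0: 0, 1: 9, 2: 16, 3: 12}
Shortest distance to 2 = 16, path = [0, 1, 2]


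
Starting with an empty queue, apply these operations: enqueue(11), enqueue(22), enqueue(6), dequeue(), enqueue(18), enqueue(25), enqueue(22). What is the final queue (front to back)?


enqueue(11) -> [11]
enqueue(22) -> [11, 22]
enqueue(6) -> [11, 22, 6]
dequeue() returns 11 -> [22, 6]
enqueue(18) -> [22, 6, 18]
enqueue(25) -> [22, 6, 18, 25]
enqueue(22) -> [22, 6, 18, 25, 22]
Final queue (front to back): [22, 6, 18, 25, 22]


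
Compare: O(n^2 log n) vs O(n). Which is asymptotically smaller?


linear grows slower than n^2 log n
O(n) is asymptotically smaller; O(n^2 log n) grows faster


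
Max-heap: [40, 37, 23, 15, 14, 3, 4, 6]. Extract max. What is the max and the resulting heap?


Max = 40
Replace root with last, heapify down
Resulting heap: [37, 15, 23, 6, 14, 3, 4]


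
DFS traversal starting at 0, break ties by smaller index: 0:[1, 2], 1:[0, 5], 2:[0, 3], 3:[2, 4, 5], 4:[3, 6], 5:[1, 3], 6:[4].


DFS stack-based: start with [0]
Visit order: [0, 1, 5, 3, 2, 4, 6]


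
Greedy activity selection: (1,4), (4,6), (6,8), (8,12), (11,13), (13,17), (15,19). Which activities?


Greedy: pick earliest-ending, then skip overlaps.
Selected (5 activities): [(1, 4), (4, 6), (6, 8), (8, 12), (13, 17)]


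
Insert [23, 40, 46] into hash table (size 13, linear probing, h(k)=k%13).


Insertions: 23->slot 10; 40->slot 1; 46->slot 7
Table: [None, 40, None, None, None, None, None, 46, None, None, 23, None, None]


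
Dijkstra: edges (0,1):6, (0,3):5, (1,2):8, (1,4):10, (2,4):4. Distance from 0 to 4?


Dijkstra from 0:
Distances: {0: 0, 1: 6, 2: 14, 3: 5, 4: 16}
Shortest distance to 4 = 16, path = [0, 1, 4]


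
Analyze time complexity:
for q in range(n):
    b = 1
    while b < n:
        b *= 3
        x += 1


Per nesting level: O(n) * O(log n) = O(n log n)
Complexity: O(n log n)


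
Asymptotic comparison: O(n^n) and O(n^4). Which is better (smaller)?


quartic grows slower than n^n
O(n^4) is asymptotically smaller; O(n^n) grows faster


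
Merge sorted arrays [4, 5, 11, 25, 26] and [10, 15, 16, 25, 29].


Compare heads, take smaller each step.
Merged: [4, 5, 10, 11, 15, 16, 25, 25, 26, 29]


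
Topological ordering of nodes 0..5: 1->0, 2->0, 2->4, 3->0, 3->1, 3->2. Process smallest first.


Kahn's algorithm, process smallest node first
Order: [3, 1, 2, 0, 4, 5]


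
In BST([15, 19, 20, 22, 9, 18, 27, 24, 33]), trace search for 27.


BST root = 15
Search for 27: compare at each node
Path: [15, 19, 20, 22, 27]


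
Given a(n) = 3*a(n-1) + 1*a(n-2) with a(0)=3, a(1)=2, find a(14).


Build bottom-up:
...a(12)=1359003, a(13)=4488482, a(14)=3*4488482+1*1359003=14824449


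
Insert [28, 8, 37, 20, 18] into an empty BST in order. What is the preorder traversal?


Root = 28; build tree by BST insertion.
Preorder traversal: [28, 8, 20, 18, 37]


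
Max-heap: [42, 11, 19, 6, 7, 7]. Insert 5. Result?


Append 5: [42, 11, 19, 6, 7, 7, 5]
Bubble up: no swaps needed
Result: [42, 11, 19, 6, 7, 7, 5]


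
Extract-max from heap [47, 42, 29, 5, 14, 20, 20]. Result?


Max = 47
Replace root with last, heapify down
Resulting heap: [42, 20, 29, 5, 14, 20]


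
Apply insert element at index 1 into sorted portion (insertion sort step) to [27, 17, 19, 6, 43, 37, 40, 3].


After one pass: [17, 27, 19, 6, 43, 37, 40, 3]


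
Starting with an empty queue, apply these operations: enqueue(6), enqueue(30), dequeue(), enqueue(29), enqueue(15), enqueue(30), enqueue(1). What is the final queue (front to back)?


enqueue(6) -> [6]
enqueue(30) -> [6, 30]
dequeue() returns 6 -> [30]
enqueue(29) -> [30, 29]
enqueue(15) -> [30, 29, 15]
enqueue(30) -> [30, 29, 15, 30]
enqueue(1) -> [30, 29, 15, 30, 1]
Final queue (front to back): [30, 29, 15, 30, 1]


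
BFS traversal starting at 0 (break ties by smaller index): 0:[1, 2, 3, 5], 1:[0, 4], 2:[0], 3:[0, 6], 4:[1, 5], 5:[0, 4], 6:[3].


BFS queue: start with [0]
Visit order: [0, 1, 2, 3, 5, 4, 6]


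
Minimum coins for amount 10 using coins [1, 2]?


dp[0]=0; dp[i]=1+min(dp[i-c] for c in coins)
...dp[5]=3, dp[6]=3, dp[7]=4, dp[8]=4, dp[9]=5, dp[10]=5
Minimum coins for 10 = 5


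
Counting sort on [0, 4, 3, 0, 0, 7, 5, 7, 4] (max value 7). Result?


Count array: [3, 0, 0, 1, 2, 1, 0, 2]
Reconstruct: [0, 0, 0, 3, 4, 4, 5, 7, 7]


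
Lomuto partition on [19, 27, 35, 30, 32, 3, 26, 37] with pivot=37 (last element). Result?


Elements <= 37 go left of pivot.
Result: [19, 27, 35, 30, 32, 3, 26, 37], pivot at index 7


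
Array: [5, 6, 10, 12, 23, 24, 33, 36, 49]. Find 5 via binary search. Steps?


Search for 5:
[0,8] mid=4 arr[4]=23
[0,3] mid=1 arr[1]=6
[0,0] mid=0 arr[0]=5
Total: 3 comparisons


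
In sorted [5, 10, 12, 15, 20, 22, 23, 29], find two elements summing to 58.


Two pointers: lo=0, hi=7
No pair sums to 58


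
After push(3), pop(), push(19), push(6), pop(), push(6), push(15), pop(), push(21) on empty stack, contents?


push(3) -> [3]
pop() returns 3 -> []
push(19) -> [19]
push(6) -> [19, 6]
pop() returns 6 -> [19]
push(6) -> [19, 6]
push(15) -> [19, 6, 15]
pop() returns 15 -> [19, 6]
push(21) -> [19, 6, 21]
Final stack (bottom to top): [19, 6, 21]


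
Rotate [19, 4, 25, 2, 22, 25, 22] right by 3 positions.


Right rotate by 3: [22, 25, 22, 19, 4, 25, 2]


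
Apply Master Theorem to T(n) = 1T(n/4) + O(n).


a=1, b=4, c=1. log_4(1)=0 < c=1. Case 3: O(n^c) = O(n)
Complexity: O(n)


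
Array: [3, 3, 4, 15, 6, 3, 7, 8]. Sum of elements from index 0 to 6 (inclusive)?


Prefix sums: [0, 3, 6, 10, 25, 31, 34, 41, 49]
Sum[0..6] = prefix[7] - prefix[0] = 41 - 0 = 41


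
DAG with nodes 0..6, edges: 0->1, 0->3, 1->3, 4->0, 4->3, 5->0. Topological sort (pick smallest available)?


Kahn's algorithm, process smallest node first
Order: [2, 4, 5, 0, 1, 3, 6]


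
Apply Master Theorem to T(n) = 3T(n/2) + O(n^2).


a=3, b=2, c=2. log_2(3)=1.585 < c=2. Case 3: O(n^c) = O(n^2)
Complexity: O(n^2)


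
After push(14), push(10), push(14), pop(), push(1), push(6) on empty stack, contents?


push(14) -> [14]
push(10) -> [14, 10]
push(14) -> [14, 10, 14]
pop() returns 14 -> [14, 10]
push(1) -> [14, 10, 1]
push(6) -> [14, 10, 1, 6]
Final stack (bottom to top): [14, 10, 1, 6]


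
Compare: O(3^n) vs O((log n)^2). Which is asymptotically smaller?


polylogarithmic grows slower than exponential (base 3)
O((log n)^2) is asymptotically smaller; O(3^n) grows faster


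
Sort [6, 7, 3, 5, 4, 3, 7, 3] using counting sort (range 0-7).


Count array: [0, 0, 0, 3, 1, 1, 1, 2]
Reconstruct: [3, 3, 3, 4, 5, 6, 7, 7]


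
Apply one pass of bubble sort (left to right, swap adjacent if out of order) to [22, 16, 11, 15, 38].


After one pass: [16, 11, 15, 22, 38]


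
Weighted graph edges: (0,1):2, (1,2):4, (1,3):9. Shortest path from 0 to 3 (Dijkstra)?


Dijkstra from 0:
Distances: {0: 0, 1: 2, 2: 6, 3: 11}
Shortest distance to 3 = 11, path = [0, 1, 3]


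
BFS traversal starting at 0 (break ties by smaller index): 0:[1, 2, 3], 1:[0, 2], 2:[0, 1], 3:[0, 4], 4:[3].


BFS queue: start with [0]
Visit order: [0, 1, 2, 3, 4]


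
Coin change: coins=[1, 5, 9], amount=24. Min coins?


dp[0]=0; dp[i]=1+min(dp[i-c] for c in coins)
...dp[19]=3, dp[20]=4, dp[21]=5, dp[22]=6, dp[23]=3, dp[24]=4
Minimum coins for 24 = 4


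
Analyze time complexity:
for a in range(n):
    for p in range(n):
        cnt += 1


Per nesting level: O(n) * O(n) = O(n^2)
Complexity: O(n^2)


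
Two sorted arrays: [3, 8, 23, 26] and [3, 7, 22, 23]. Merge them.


Compare heads, take smaller each step.
Merged: [3, 3, 7, 8, 22, 23, 23, 26]


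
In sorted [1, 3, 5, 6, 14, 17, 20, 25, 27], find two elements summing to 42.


Two pointers: lo=0, hi=8
Found pair: (17, 25) summing to 42


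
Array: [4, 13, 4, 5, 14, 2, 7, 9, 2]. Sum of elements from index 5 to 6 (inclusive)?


Prefix sums: [0, 4, 17, 21, 26, 40, 42, 49, 58, 60]
Sum[5..6] = prefix[7] - prefix[5] = 49 - 40 = 9


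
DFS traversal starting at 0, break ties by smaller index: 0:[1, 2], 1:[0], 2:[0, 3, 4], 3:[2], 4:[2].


DFS stack-based: start with [0]
Visit order: [0, 1, 2, 3, 4]


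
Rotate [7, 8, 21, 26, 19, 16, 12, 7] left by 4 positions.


Left rotate by 4: [19, 16, 12, 7, 7, 8, 21, 26]


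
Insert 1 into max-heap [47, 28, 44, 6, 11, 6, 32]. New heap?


Append 1: [47, 28, 44, 6, 11, 6, 32, 1]
Bubble up: no swaps needed
Result: [47, 28, 44, 6, 11, 6, 32, 1]


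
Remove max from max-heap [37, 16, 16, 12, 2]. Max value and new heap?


Max = 37
Replace root with last, heapify down
Resulting heap: [16, 12, 16, 2]


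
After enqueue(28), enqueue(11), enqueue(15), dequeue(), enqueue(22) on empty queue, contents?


enqueue(28) -> [28]
enqueue(11) -> [28, 11]
enqueue(15) -> [28, 11, 15]
dequeue() returns 28 -> [11, 15]
enqueue(22) -> [11, 15, 22]
Final queue (front to back): [11, 15, 22]


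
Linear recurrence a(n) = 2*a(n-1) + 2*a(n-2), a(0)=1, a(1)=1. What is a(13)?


Build bottom-up:
...a(11)=31648, a(12)=86464, a(13)=2*86464+2*31648=236224


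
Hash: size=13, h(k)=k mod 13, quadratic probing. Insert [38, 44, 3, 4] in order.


Insertions: 38->slot 12; 44->slot 5; 3->slot 3; 4->slot 4
Table: [None, None, None, 3, 4, 44, None, None, None, None, None, None, 38]


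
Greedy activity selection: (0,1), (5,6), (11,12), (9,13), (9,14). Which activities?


Greedy: pick earliest-ending, then skip overlaps.
Selected (3 activities): [(0, 1), (5, 6), (11, 12)]


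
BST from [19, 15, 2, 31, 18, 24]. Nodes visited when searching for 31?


BST root = 19
Search for 31: compare at each node
Path: [19, 31]


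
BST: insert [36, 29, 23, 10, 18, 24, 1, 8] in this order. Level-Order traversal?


Root = 36; build tree by BST insertion.
Level-Order traversal: [36, 29, 23, 10, 24, 1, 18, 8]


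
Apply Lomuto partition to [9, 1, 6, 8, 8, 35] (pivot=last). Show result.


Elements <= 35 go left of pivot.
Result: [9, 1, 6, 8, 8, 35], pivot at index 5


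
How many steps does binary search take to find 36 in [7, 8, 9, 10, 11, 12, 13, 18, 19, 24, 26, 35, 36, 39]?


Search for 36:
[0,13] mid=6 arr[6]=13
[7,13] mid=10 arr[10]=26
[11,13] mid=12 arr[12]=36
Total: 3 comparisons


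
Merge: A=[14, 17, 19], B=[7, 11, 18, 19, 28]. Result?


Compare heads, take smaller each step.
Merged: [7, 11, 14, 17, 18, 19, 19, 28]


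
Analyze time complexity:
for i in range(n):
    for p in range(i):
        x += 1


Per nesting level: O(n) * O(n) [triangular over i] = O(n^2)
Complexity: O(n^2)


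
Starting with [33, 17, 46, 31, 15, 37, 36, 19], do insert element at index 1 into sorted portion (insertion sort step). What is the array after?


After one pass: [17, 33, 46, 31, 15, 37, 36, 19]


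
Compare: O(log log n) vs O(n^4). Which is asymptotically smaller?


double-logarithmic grows slower than quartic
O(log log n) is asymptotically smaller; O(n^4) grows faster


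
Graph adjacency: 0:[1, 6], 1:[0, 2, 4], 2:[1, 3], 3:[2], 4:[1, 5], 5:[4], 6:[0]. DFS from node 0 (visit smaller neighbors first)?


DFS stack-based: start with [0]
Visit order: [0, 1, 2, 3, 4, 5, 6]


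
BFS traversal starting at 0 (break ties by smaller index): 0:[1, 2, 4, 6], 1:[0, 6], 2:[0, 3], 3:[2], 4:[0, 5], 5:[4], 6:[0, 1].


BFS queue: start with [0]
Visit order: [0, 1, 2, 4, 6, 3, 5]


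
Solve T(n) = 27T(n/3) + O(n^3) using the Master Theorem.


a=27, b=3, c=3. log_3(27)=3 = c=3. Case 2: O(n^c log n) = O(n^3 log n)
Complexity: O(n^3 log n)


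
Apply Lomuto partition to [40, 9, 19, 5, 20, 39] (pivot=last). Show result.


Elements <= 39 go left of pivot.
Result: [9, 19, 5, 20, 39, 40], pivot at index 4


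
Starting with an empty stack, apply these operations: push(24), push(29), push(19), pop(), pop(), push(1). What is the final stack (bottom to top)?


push(24) -> [24]
push(29) -> [24, 29]
push(19) -> [24, 29, 19]
pop() returns 19 -> [24, 29]
pop() returns 29 -> [24]
push(1) -> [24, 1]
Final stack (bottom to top): [24, 1]


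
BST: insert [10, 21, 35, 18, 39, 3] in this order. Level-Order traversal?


Root = 10; build tree by BST insertion.
Level-Order traversal: [10, 3, 21, 18, 35, 39]


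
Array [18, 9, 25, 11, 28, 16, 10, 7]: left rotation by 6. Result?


Left rotate by 6: [10, 7, 18, 9, 25, 11, 28, 16]


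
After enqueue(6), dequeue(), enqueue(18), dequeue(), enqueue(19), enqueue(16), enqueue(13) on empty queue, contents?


enqueue(6) -> [6]
dequeue() returns 6 -> []
enqueue(18) -> [18]
dequeue() returns 18 -> []
enqueue(19) -> [19]
enqueue(16) -> [19, 16]
enqueue(13) -> [19, 16, 13]
Final queue (front to back): [19, 16, 13]


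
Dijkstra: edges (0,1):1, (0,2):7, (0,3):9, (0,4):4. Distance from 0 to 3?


Dijkstra from 0:
Distances: {0: 0, 1: 1, 2: 7, 3: 9, 4: 4}
Shortest distance to 3 = 9, path = [0, 3]


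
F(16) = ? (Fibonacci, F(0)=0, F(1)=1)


F(n)=F(n-1)+F(n-2)
...F(14)=377, F(15)=610, F(16)=987


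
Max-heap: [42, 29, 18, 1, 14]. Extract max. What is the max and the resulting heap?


Max = 42
Replace root with last, heapify down
Resulting heap: [29, 14, 18, 1]


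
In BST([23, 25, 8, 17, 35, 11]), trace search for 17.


BST root = 23
Search for 17: compare at each node
Path: [23, 8, 17]


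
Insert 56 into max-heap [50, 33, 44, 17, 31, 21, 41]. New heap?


Append 56: [50, 33, 44, 17, 31, 21, 41, 56]
Bubble up: swap idx 7(56) with idx 3(17); swap idx 3(56) with idx 1(33); swap idx 1(56) with idx 0(50)
Result: [56, 50, 44, 33, 31, 21, 41, 17]


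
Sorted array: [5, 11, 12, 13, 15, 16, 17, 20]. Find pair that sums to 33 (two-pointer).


Two pointers: lo=0, hi=7
Found pair: (13, 20) summing to 33


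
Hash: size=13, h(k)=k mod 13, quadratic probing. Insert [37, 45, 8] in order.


Insertions: 37->slot 11; 45->slot 6; 8->slot 8
Table: [None, None, None, None, None, None, 45, None, 8, None, None, 37, None]


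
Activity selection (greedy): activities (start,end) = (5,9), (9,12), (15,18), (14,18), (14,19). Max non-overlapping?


Greedy: pick earliest-ending, then skip overlaps.
Selected (3 activities): [(5, 9), (9, 12), (15, 18)]


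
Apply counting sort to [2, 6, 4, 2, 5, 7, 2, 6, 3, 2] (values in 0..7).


Count array: [0, 0, 4, 1, 1, 1, 2, 1]
Reconstruct: [2, 2, 2, 2, 3, 4, 5, 6, 6, 7]


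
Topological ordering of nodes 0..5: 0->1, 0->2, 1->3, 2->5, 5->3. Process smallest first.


Kahn's algorithm, process smallest node first
Order: [0, 1, 2, 4, 5, 3]


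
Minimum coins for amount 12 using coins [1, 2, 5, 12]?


dp[0]=0; dp[i]=1+min(dp[i-c] for c in coins)
...dp[7]=2, dp[8]=3, dp[9]=3, dp[10]=2, dp[11]=3, dp[12]=1
Minimum coins for 12 = 1


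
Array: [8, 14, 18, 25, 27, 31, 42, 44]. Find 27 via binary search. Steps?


Search for 27:
[0,7] mid=3 arr[3]=25
[4,7] mid=5 arr[5]=31
[4,4] mid=4 arr[4]=27
Total: 3 comparisons


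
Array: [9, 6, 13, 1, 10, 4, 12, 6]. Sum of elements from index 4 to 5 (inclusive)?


Prefix sums: [0, 9, 15, 28, 29, 39, 43, 55, 61]
Sum[4..5] = prefix[6] - prefix[4] = 43 - 29 = 14


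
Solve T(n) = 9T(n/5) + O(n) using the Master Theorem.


a=9, b=5, c=1. log_5(9)=1.365 > c=1. Case 1: O(n^log_b(a)) = O(n^1.365)
Complexity: O(n^1.365)


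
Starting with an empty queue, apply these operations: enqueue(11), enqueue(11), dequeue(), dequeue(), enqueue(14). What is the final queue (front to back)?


enqueue(11) -> [11]
enqueue(11) -> [11, 11]
dequeue() returns 11 -> [11]
dequeue() returns 11 -> []
enqueue(14) -> [14]
Final queue (front to back): [14]


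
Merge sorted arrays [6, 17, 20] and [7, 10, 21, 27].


Compare heads, take smaller each step.
Merged: [6, 7, 10, 17, 20, 21, 27]


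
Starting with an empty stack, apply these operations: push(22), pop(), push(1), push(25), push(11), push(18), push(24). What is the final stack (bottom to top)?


push(22) -> [22]
pop() returns 22 -> []
push(1) -> [1]
push(25) -> [1, 25]
push(11) -> [1, 25, 11]
push(18) -> [1, 25, 11, 18]
push(24) -> [1, 25, 11, 18, 24]
Final stack (bottom to top): [1, 25, 11, 18, 24]


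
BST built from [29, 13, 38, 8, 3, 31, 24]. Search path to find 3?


BST root = 29
Search for 3: compare at each node
Path: [29, 13, 8, 3]


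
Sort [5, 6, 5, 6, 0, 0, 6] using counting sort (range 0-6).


Count array: [2, 0, 0, 0, 0, 2, 3]
Reconstruct: [0, 0, 5, 5, 6, 6, 6]
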